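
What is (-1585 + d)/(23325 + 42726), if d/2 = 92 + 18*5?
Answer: -407/22017 ≈ -0.018486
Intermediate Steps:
d = 364 (d = 2*(92 + 18*5) = 2*(92 + 90) = 2*182 = 364)
(-1585 + d)/(23325 + 42726) = (-1585 + 364)/(23325 + 42726) = -1221/66051 = -1221*1/66051 = -407/22017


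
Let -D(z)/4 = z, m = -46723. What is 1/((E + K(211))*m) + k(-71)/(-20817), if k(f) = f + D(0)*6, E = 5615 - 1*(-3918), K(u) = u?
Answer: 10774690645/3159110980368 ≈ 0.0034107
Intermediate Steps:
E = 9533 (E = 5615 + 3918 = 9533)
D(z) = -4*z
k(f) = f (k(f) = f - 4*0*6 = f + 0*6 = f + 0 = f)
1/((E + K(211))*m) + k(-71)/(-20817) = 1/((9533 + 211)*(-46723)) - 71/(-20817) = -1/46723/9744 - 71*(-1/20817) = (1/9744)*(-1/46723) + 71/20817 = -1/455268912 + 71/20817 = 10774690645/3159110980368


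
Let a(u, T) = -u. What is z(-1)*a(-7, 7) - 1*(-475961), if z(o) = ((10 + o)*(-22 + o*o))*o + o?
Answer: 477277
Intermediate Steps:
z(o) = o + o*(-22 + o²)*(10 + o) (z(o) = ((10 + o)*(-22 + o²))*o + o = ((-22 + o²)*(10 + o))*o + o = o*(-22 + o²)*(10 + o) + o = o + o*(-22 + o²)*(10 + o))
z(-1)*a(-7, 7) - 1*(-475961) = (-(-219 + (-1)³ - 22*(-1) + 10*(-1)²))*(-1*(-7)) - 1*(-475961) = -(-219 - 1 + 22 + 10*1)*7 + 475961 = -(-219 - 1 + 22 + 10)*7 + 475961 = -1*(-188)*7 + 475961 = 188*7 + 475961 = 1316 + 475961 = 477277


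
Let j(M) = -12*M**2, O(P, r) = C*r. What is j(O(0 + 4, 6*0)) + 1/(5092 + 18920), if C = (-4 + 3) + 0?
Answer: 1/24012 ≈ 4.1646e-5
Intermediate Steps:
C = -1 (C = -1 + 0 = -1)
O(P, r) = -r
j(O(0 + 4, 6*0)) + 1/(5092 + 18920) = -12*(-6*0)**2 + 1/(5092 + 18920) = -12*(-1*0)**2 + 1/24012 = -12*0**2 + 1/24012 = -12*0 + 1/24012 = 0 + 1/24012 = 1/24012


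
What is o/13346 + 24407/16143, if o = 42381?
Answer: 1009892305/215444478 ≈ 4.6875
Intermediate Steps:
o/13346 + 24407/16143 = 42381/13346 + 24407/16143 = 1009892305/215444478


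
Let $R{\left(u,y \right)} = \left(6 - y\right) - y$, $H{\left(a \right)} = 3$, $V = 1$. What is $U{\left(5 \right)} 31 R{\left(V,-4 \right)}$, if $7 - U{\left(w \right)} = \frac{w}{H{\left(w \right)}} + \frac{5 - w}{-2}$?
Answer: $\frac{6944}{3} \approx 2314.7$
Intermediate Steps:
$R{\left(u,y \right)} = 6 - 2 y$
$U{\left(w \right)} = \frac{19}{2} - \frac{5 w}{6}$ ($U{\left(w \right)} = 7 - \left(\frac{w}{3} + \frac{5 - w}{-2}\right) = 7 - \left(w \frac{1}{3} + \left(5 - w\right) \left(- \frac{1}{2}\right)\right) = 7 - \left(\frac{w}{3} + \left(- \frac{5}{2} + \frac{w}{2}\right)\right) = 7 - \left(- \frac{5}{2} + \frac{5 w}{6}\right) = \frac{19}{2} - \frac{5 w}{6}$)
$U{\left(5 \right)} 31 R{\left(V,-4 \right)} = \left(\frac{19}{2} - \frac{25}{6}\right) 31 \left(6 - -8\right) = \left(\frac{19}{2} - \frac{25}{6}\right) 31 \left(6 + 8\right) = \frac{16}{3} \cdot 31 \cdot 14 = \frac{496}{3} \cdot 14 = \frac{6944}{3}$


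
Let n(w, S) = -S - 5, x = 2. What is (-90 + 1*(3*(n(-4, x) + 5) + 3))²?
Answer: 8649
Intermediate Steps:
n(w, S) = -5 - S
(-90 + 1*(3*(n(-4, x) + 5) + 3))² = (-90 + 1*(3*((-5 - 1*2) + 5) + 3))² = (-90 + 1*(3*((-5 - 2) + 5) + 3))² = (-90 + 1*(3*(-7 + 5) + 3))² = (-90 + 1*(3*(-2) + 3))² = (-90 + 1*(-6 + 3))² = (-90 + 1*(-3))² = (-90 - 3)² = (-93)² = 8649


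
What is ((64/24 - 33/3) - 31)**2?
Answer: 13924/9 ≈ 1547.1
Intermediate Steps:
((64/24 - 33/3) - 31)**2 = ((64*(1/24) - 33*1/3) - 31)**2 = ((8/3 - 11) - 31)**2 = (-25/3 - 31)**2 = (-118/3)**2 = 13924/9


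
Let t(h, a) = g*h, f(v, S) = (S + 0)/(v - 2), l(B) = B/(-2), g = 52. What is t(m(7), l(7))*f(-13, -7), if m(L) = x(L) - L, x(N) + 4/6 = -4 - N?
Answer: -20384/45 ≈ -452.98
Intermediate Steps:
l(B) = -B/2 (l(B) = B*(-½) = -B/2)
f(v, S) = S/(-2 + v)
x(N) = -14/3 - N (x(N) = -⅔ + (-4 - N) = -14/3 - N)
m(L) = -14/3 - 2*L (m(L) = (-14/3 - L) - L = -14/3 - 2*L)
t(h, a) = 52*h
t(m(7), l(7))*f(-13, -7) = (52*(-14/3 - 2*7))*(-7/(-2 - 13)) = (52*(-14/3 - 14))*(-7/(-15)) = (52*(-56/3))*(-7*(-1/15)) = -2912/3*7/15 = -20384/45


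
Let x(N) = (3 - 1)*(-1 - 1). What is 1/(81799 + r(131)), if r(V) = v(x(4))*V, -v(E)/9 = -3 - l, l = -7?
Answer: 1/77083 ≈ 1.2973e-5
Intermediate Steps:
x(N) = -4 (x(N) = 2*(-2) = -4)
v(E) = -36 (v(E) = -9*(-3 - 1*(-7)) = -9*(-3 + 7) = -9*4 = -36)
r(V) = -36*V
1/(81799 + r(131)) = 1/(81799 - 36*131) = 1/(81799 - 4716) = 1/77083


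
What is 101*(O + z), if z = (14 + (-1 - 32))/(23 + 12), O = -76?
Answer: -270579/35 ≈ -7730.8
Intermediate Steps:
z = -19/35 (z = (14 - 33)/35 = -19*1/35 = -19/35 ≈ -0.54286)
101*(O + z) = 101*(-76 - 19/35) = 101*(-2679/35) = -270579/35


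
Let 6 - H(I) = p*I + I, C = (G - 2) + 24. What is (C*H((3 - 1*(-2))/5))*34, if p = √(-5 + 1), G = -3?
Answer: 3230 - 1292*I ≈ 3230.0 - 1292.0*I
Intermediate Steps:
p = 2*I (p = √(-4) = 2*I ≈ 2.0*I)
C = 19 (C = (-3 - 2) + 24 = -5 + 24 = 19)
H(I) = 6 - I - 2*I*I (H(I) = 6 - ((2*I)*I + I) = 6 - (2*I*I + I) = 6 - (I + 2*I*I) = 6 + (-I - 2*I*I) = 6 - I - 2*I*I)
(C*H((3 - 1*(-2))/5))*34 = (19*(6 - (3 - 1*(-2))/5 - 2*I*(3 - 1*(-2))/5))*34 = (19*(6 - (3 + 2)/5 - 2*I*(3 + 2)*(⅕)))*34 = (19*(6 - 5/5 - 2*I*5*(⅕)))*34 = (19*(6 - 1*1 - 2*I*1))*34 = (19*(6 - 1 - 2*I))*34 = (19*(5 - 2*I))*34 = (95 - 38*I)*34 = 3230 - 1292*I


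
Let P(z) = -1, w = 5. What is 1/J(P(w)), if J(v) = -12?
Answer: -1/12 ≈ -0.083333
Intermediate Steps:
1/J(P(w)) = 1/(-12) = -1/12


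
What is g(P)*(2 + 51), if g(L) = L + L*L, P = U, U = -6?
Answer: 1590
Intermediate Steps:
P = -6
g(L) = L + L²
g(P)*(2 + 51) = (-6*(1 - 6))*(2 + 51) = -6*(-5)*53 = 30*53 = 1590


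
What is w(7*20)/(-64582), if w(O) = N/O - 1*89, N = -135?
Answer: 2519/1808296 ≈ 0.0013930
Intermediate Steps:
w(O) = -89 - 135/O (w(O) = -135/O - 1*89 = -135/O - 89 = -89 - 135/O)
w(7*20)/(-64582) = (-89 - 135/(7*20))/(-64582) = (-89 - 135/140)*(-1/64582) = (-89 - 135*1/140)*(-1/64582) = (-89 - 27/28)*(-1/64582) = -2519/28*(-1/64582) = 2519/1808296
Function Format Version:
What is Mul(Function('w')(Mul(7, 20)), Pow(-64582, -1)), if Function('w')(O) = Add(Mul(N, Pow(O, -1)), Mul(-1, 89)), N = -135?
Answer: Rational(2519, 1808296) ≈ 0.0013930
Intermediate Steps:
Function('w')(O) = Add(-89, Mul(-135, Pow(O, -1))) (Function('w')(O) = Add(Mul(-135, Pow(O, -1)), Mul(-1, 89)) = Add(Mul(-135, Pow(O, -1)), -89) = Add(-89, Mul(-135, Pow(O, -1))))
Mul(Function('w')(Mul(7, 20)), Pow(-64582, -1)) = Mul(Add(-89, Mul(-135, Pow(Mul(7, 20), -1))), Pow(-64582, -1)) = Mul(Add(-89, Mul(-135, Pow(140, -1))), Rational(-1, 64582)) = Mul(Add(-89, Mul(-135, Rational(1, 140))), Rational(-1, 64582)) = Mul(Add(-89, Rational(-27, 28)), Rational(-1, 64582)) = Mul(Rational(-2519, 28), Rational(-1, 64582)) = Rational(2519, 1808296)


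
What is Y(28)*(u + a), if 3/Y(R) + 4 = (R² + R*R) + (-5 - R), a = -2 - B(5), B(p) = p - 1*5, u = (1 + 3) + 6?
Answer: 24/1531 ≈ 0.015676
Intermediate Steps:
u = 10 (u = 4 + 6 = 10)
B(p) = -5 + p (B(p) = p - 5 = -5 + p)
a = -2 (a = -2 - (-5 + 5) = -2 - 1*0 = -2 + 0 = -2)
Y(R) = 3/(-9 - R + 2*R²) (Y(R) = 3/(-4 + ((R² + R*R) + (-5 - R))) = 3/(-4 + ((R² + R²) + (-5 - R))) = 3/(-4 + (2*R² + (-5 - R))) = 3/(-4 + (-5 - R + 2*R²)) = 3/(-9 - R + 2*R²))
Y(28)*(u + a) = (3/(-9 - 1*28 + 2*28²))*(10 - 2) = (3/(-9 - 28 + 2*784))*8 = (3/(-9 - 28 + 1568))*8 = (3/1531)*8 = 24/1531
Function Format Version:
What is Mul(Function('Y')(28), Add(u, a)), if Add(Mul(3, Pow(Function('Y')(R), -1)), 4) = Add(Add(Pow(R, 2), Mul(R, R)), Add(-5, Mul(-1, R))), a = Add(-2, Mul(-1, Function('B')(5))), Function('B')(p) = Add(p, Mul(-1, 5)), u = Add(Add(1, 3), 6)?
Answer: Rational(24, 1531) ≈ 0.015676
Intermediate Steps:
u = 10 (u = Add(4, 6) = 10)
Function('B')(p) = Add(-5, p) (Function('B')(p) = Add(p, -5) = Add(-5, p))
a = -2 (a = Add(-2, Mul(-1, Add(-5, 5))) = Add(-2, Mul(-1, 0)) = Add(-2, 0) = -2)
Function('Y')(R) = Mul(3, Pow(Add(-9, Mul(-1, R), Mul(2, Pow(R, 2))), -1)) (Function('Y')(R) = Mul(3, Pow(Add(-4, Add(Add(Pow(R, 2), Mul(R, R)), Add(-5, Mul(-1, R)))), -1)) = Mul(3, Pow(Add(-4, Add(Add(Pow(R, 2), Pow(R, 2)), Add(-5, Mul(-1, R)))), -1)) = Mul(3, Pow(Add(-4, Add(Mul(2, Pow(R, 2)), Add(-5, Mul(-1, R)))), -1)) = Mul(3, Pow(Add(-4, Add(-5, Mul(-1, R), Mul(2, Pow(R, 2)))), -1)) = Mul(3, Pow(Add(-9, Mul(-1, R), Mul(2, Pow(R, 2))), -1)))
Mul(Function('Y')(28), Add(u, a)) = Mul(Mul(3, Pow(Add(-9, Mul(-1, 28), Mul(2, Pow(28, 2))), -1)), Add(10, -2)) = Mul(Mul(3, Pow(Add(-9, -28, Mul(2, 784)), -1)), 8) = Mul(Mul(3, Pow(Add(-9, -28, 1568), -1)), 8) = Mul(Mul(3, Pow(1531, -1)), 8) = Mul(Mul(3, Rational(1, 1531)), 8) = Mul(Rational(3, 1531), 8) = Rational(24, 1531)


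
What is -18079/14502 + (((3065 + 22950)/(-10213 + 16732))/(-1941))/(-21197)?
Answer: -146940443847359/117867718483722 ≈ -1.2467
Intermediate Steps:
-18079/14502 + (((3065 + 22950)/(-10213 + 16732))/(-1941))/(-21197) = -18079*1/14502 + ((26015/6519)*(-1/1941))*(-1/21197) = -18079/14502 + ((26015*(1/6519))*(-1/1941))*(-1/21197) = -18079/14502 + ((26015/6519)*(-1/1941))*(-1/21197) = -18079/14502 - 26015/12653379*(-1/21197) = -18079/14502 + 2365/24383061333 = -146940443847359/117867718483722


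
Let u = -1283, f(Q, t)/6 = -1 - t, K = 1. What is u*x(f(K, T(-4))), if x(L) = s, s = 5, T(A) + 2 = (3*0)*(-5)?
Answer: -6415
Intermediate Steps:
T(A) = -2 (T(A) = -2 + (3*0)*(-5) = -2 + 0*(-5) = -2 + 0 = -2)
f(Q, t) = -6 - 6*t (f(Q, t) = 6*(-1 - t) = -6 - 6*t)
x(L) = 5
u*x(f(K, T(-4))) = -1283*5 = -6415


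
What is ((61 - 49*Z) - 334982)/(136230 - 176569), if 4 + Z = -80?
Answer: 330805/40339 ≈ 8.2006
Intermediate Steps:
Z = -84 (Z = -4 - 80 = -84)
((61 - 49*Z) - 334982)/(136230 - 176569) = ((61 - 49*(-84)) - 334982)/(136230 - 176569) = ((61 + 4116) - 334982)/(-40339) = (4177 - 334982)*(-1/40339) = -330805*(-1/40339) = 330805/40339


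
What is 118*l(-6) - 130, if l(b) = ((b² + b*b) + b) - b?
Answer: 8366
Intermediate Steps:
l(b) = 2*b² (l(b) = ((b² + b²) + b) - b = (2*b² + b) - b = (b + 2*b²) - b = 2*b²)
118*l(-6) - 130 = 118*(2*(-6)²) - 130 = 118*(2*36) - 130 = 118*72 - 130 = 8496 - 130 = 8366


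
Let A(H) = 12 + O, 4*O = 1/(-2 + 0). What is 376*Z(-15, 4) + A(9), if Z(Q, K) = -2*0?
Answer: 95/8 ≈ 11.875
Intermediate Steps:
Z(Q, K) = 0
O = -⅛ (O = 1/(4*(-2 + 0)) = (¼)/(-2) = (¼)*(-½) = -⅛ ≈ -0.12500)
A(H) = 95/8 (A(H) = 12 - ⅛ = 95/8)
376*Z(-15, 4) + A(9) = 376*0 + 95/8 = 0 + 95/8 = 95/8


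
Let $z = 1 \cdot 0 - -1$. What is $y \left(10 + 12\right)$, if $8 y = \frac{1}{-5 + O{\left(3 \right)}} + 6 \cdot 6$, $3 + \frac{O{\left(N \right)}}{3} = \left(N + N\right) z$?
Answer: $\frac{1595}{16} \approx 99.688$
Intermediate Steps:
$z = 1$ ($z = 0 + 1 = 1$)
$O{\left(N \right)} = -9 + 6 N$ ($O{\left(N \right)} = -9 + 3 \left(N + N\right) 1 = -9 + 3 \cdot 2 N 1 = -9 + 3 \cdot 2 N = -9 + 6 N$)
$y = \frac{145}{32}$ ($y = \frac{\frac{1}{-5 + \left(-9 + 6 \cdot 3\right)} + 6 \cdot 6}{8} = \frac{\frac{1}{-5 + \left(-9 + 18\right)} + 36}{8} = \frac{\frac{1}{-5 + 9} + 36}{8} = \frac{\frac{1}{4} + 36}{8} = \frac{1}{8} \cdot \frac{145}{4} = \frac{145}{32} \approx 4.5313$)
$y \left(10 + 12\right) = \frac{145 \left(10 + 12\right)}{32} = \frac{145}{32} \cdot 22 = \frac{1595}{16}$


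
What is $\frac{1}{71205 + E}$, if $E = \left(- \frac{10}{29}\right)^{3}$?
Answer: $\frac{24389}{1736617745} \approx 1.4044 \cdot 10^{-5}$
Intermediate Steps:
$E = - \frac{1000}{24389}$ ($E = \left(\left(-10\right) \frac{1}{29}\right)^{3} = \left(- \frac{10}{29}\right)^{3} = - \frac{1000}{24389} \approx -0.041002$)
$\frac{1}{71205 + E} = \frac{1}{71205 - \frac{1000}{24389}} = \frac{1}{\frac{1736617745}{24389}} = \frac{24389}{1736617745}$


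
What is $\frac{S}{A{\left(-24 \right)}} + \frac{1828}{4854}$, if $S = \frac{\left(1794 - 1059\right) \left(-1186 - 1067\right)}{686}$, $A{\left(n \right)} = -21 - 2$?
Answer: $\frac{82314773}{781494} \approx 105.33$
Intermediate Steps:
$A{\left(n \right)} = -23$ ($A{\left(n \right)} = -21 - 2 = -23$)
$S = - \frac{33795}{14}$ ($S = 735 \left(-2253\right) \frac{1}{686} = \left(-1655955\right) \frac{1}{686} = - \frac{33795}{14} \approx -2413.9$)
$\frac{S}{A{\left(-24 \right)}} + \frac{1828}{4854} = - \frac{33795}{14 \left(-23\right)} + \frac{1828}{4854} = \left(- \frac{33795}{14}\right) \left(- \frac{1}{23}\right) + 1828 \cdot \frac{1}{4854} = \frac{33795}{322} + \frac{914}{2427} = \frac{82314773}{781494}$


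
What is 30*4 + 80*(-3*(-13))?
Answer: 3240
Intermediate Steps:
30*4 + 80*(-3*(-13)) = 120 + 80*39 = 120 + 3120 = 3240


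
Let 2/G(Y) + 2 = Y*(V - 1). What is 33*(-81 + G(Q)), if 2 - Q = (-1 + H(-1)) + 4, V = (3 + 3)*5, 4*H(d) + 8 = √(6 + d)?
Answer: -19909395/7459 + 7656*√5/7459 ≈ -2666.9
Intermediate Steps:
H(d) = -2 + √(6 + d)/4
V = 30 (V = 6*5 = 30)
Q = 1 - √5/4 (Q = 2 - ((-1 + (-2 + √(6 - 1)/4)) + 4) = 2 - ((-1 + (-2 + √5/4)) + 4) = 2 - ((-3 + √5/4) + 4) = 2 - (1 + √5/4) = 2 + (-1 - √5/4) = 1 - √5/4 ≈ 0.44098)
G(Y) = 2/(-2 + 29*Y) (G(Y) = 2/(-2 + Y*(30 - 1)) = 2/(-2 + Y*29) = 2/(-2 + 29*Y))
33*(-81 + G(Q)) = 33*(-81 + 2/(-2 + 29*(1 - √5/4))) = 33*(-81 + 2/(-2 + (29 - 29*√5/4))) = 33*(-81 + 2/(27 - 29*√5/4)) = -2673 + 66/(27 - 29*√5/4)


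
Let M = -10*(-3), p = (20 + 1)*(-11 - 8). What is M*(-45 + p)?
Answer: -13320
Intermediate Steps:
p = -399 (p = 21*(-19) = -399)
M = 30
M*(-45 + p) = 30*(-45 - 399) = 30*(-444) = -13320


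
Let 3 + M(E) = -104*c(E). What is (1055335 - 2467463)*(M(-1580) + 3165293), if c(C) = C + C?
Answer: -4933876383040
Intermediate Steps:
c(C) = 2*C
M(E) = -3 - 208*E
(1055335 - 2467463)*(M(-1580) + 3165293) = (1055335 - 2467463)*((-3 - 208*(-1580)) + 3165293) = -1412128*((-3 + 328640) + 3165293) = -1412128*(328637 + 3165293) = -1412128*3493930 = -4933876383040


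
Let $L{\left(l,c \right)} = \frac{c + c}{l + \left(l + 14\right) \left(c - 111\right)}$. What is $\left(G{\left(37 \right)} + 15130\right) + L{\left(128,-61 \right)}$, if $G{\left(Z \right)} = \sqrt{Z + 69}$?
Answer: $\frac{183799301}{12148} + \sqrt{106} \approx 15140.0$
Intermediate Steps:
$L{\left(l,c \right)} = \frac{2 c}{l + \left(-111 + c\right) \left(14 + l\right)}$ ($L{\left(l,c \right)} = \frac{2 c}{l + \left(14 + l\right) \left(-111 + c\right)} = \frac{2 c}{l + \left(-111 + c\right) \left(14 + l\right)}$)
$G{\left(Z \right)} = \sqrt{69 + Z}$
$\left(G{\left(37 \right)} + 15130\right) + L{\left(128,-61 \right)} = \left(\sqrt{69 + 37} + 15130\right) + 2 \left(-61\right) \frac{1}{-1554 - 14080 + 14 \left(-61\right) - 7808} = \left(\sqrt{106} + 15130\right) + 2 \left(-61\right) \frac{1}{-1554 - 14080 - 854 - 7808} = \left(15130 + \sqrt{106}\right) + 2 \left(-61\right) \frac{1}{-24296} = \left(15130 + \sqrt{106}\right) + 2 \left(-61\right) \left(- \frac{1}{24296}\right) = \left(15130 + \sqrt{106}\right) + \frac{61}{12148} = \frac{183799301}{12148} + \sqrt{106}$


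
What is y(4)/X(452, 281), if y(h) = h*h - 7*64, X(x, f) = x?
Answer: -108/113 ≈ -0.95575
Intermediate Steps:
y(h) = -448 + h² (y(h) = h² - 448 = -448 + h²)
y(4)/X(452, 281) = (-448 + 4²)/452 = (-448 + 16)*(1/452) = -432*1/452 = -108/113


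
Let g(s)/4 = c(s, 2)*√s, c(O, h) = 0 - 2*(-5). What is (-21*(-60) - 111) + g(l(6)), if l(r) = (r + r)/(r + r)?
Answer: 1189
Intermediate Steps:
c(O, h) = 10 (c(O, h) = 0 + 10 = 10)
l(r) = 1 (l(r) = (2*r)/((2*r)) = (2*r)*(1/(2*r)) = 1)
g(s) = 40*√s (g(s) = 4*(10*√s) = 40*√s)
(-21*(-60) - 111) + g(l(6)) = (-21*(-60) - 111) + 40*√1 = (1260 - 111) + 40*1 = 1149 + 40 = 1189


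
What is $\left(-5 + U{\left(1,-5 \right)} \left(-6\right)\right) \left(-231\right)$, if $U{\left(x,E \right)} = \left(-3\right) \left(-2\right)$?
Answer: $9471$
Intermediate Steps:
$U{\left(x,E \right)} = 6$
$\left(-5 + U{\left(1,-5 \right)} \left(-6\right)\right) \left(-231\right) = \left(-5 + 6 \left(-6\right)\right) \left(-231\right) = \left(-5 - 36\right) \left(-231\right) = \left(-41\right) \left(-231\right) = 9471$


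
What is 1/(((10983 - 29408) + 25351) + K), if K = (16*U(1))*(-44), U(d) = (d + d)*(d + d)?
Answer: 1/4110 ≈ 0.00024331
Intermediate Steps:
U(d) = 4*d² (U(d) = (2*d)*(2*d) = 4*d²)
K = -2816 (K = (16*(4*1²))*(-44) = (16*(4*1))*(-44) = (16*4)*(-44) = 64*(-44) = -2816)
1/(((10983 - 29408) + 25351) + K) = 1/(((10983 - 29408) + 25351) - 2816) = 1/((-18425 + 25351) - 2816) = 1/(6926 - 2816) = 1/4110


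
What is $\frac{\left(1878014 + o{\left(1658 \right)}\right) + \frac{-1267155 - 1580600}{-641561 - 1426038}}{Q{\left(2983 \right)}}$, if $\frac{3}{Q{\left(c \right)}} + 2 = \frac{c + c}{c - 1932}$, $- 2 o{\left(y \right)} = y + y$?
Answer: $\frac{4996866372454712}{2173046549} \approx 2.2995 \cdot 10^{6}$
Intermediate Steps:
$o{\left(y \right)} = - y$ ($o{\left(y \right)} = - \frac{y + y}{2} = - \frac{2 y}{2} = - y$)
$Q{\left(c \right)} = \frac{3}{-2 + \frac{2 c}{-1932 + c}}$ ($Q{\left(c \right)} = \frac{3}{-2 + \frac{c + c}{c - 1932}} = \frac{3}{-2 + \frac{2 c}{-1932 + c}}$)
$\frac{\left(1878014 + o{\left(1658 \right)}\right) + \frac{-1267155 - 1580600}{-641561 - 1426038}}{Q{\left(2983 \right)}} = \frac{\left(1878014 - 1658\right) + \frac{-1267155 - 1580600}{-641561 - 1426038}}{- \frac{3}{2} + \frac{1}{1288} \cdot 2983} = \frac{\left(1878014 - 1658\right) - \frac{2847755}{-2067599}}{- \frac{3}{2} + \frac{2983}{1288}} = \frac{1876356 - - \frac{2847755}{2067599}}{\frac{1051}{1288}} = \left(1876356 + \frac{2847755}{2067599}\right) \frac{1288}{1051} = \frac{3879554636999}{2067599} \cdot \frac{1288}{1051} = \frac{4996866372454712}{2173046549}$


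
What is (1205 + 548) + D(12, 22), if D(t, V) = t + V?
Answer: 1787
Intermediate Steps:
D(t, V) = V + t
(1205 + 548) + D(12, 22) = (1205 + 548) + (22 + 12) = 1753 + 34 = 1787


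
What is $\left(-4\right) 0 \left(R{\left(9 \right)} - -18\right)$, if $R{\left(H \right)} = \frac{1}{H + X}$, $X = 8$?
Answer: $0$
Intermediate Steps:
$R{\left(H \right)} = \frac{1}{8 + H}$ ($R{\left(H \right)} = \frac{1}{H + 8} = \frac{1}{8 + H}$)
$\left(-4\right) 0 \left(R{\left(9 \right)} - -18\right) = \left(-4\right) 0 \left(\frac{1}{8 + 9} - -18\right) = 0 \left(\frac{1}{17} + 18\right) = 0 \cdot \frac{307}{17} = 0$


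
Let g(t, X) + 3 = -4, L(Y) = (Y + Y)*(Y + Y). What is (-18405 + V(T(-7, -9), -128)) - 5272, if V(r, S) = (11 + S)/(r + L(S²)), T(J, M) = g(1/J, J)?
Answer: -8474328333742/357913939 ≈ -23677.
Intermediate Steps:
L(Y) = 4*Y² (L(Y) = (2*Y)*(2*Y) = 4*Y²)
g(t, X) = -7 (g(t, X) = -3 - 4 = -7)
T(J, M) = -7
V(r, S) = (11 + S)/(r + 4*S⁴) (V(r, S) = (11 + S)/(r + 4*(S²)²) = (11 + S)/(r + 4*S⁴))
(-18405 + V(T(-7, -9), -128)) - 5272 = (-18405 + (11 - 128)/(-7 + 4*(-128)⁴)) - 5272 = (-18405 - 117/(-7 + 4*268435456)) - 5272 = (-18405 - 117/(-7 + 1073741824)) - 5272 = (-18405 - 117/1073741817) - 5272 = (-18405 + (1/1073741817)*(-117)) - 5272 = (-18405 - 39/357913939) - 5272 = -6587406047334/357913939 - 5272 = -8474328333742/357913939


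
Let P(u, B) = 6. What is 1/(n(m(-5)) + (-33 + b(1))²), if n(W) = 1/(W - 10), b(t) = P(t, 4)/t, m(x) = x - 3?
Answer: 18/13121 ≈ 0.0013718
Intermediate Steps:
m(x) = -3 + x
b(t) = 6/t
n(W) = 1/(-10 + W)
1/(n(m(-5)) + (-33 + b(1))²) = 1/(1/(-10 + (-3 - 5)) + (-33 + 6/1)²) = 1/(1/(-10 - 8) + (-33 + 6*1)²) = 1/(1/(-18) + (-33 + 6)²) = 1/(-1/18 + (-27)²) = 1/(-1/18 + 729) = 1/(13121/18) = 18/13121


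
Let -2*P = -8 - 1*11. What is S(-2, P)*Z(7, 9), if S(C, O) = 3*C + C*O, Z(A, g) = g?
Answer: -225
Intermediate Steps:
P = 19/2 (P = -(-8 - 1*11)/2 = -(-8 - 11)/2 = -1/2*(-19) = 19/2 ≈ 9.5000)
S(-2, P)*Z(7, 9) = -2*(3 + 19/2)*9 = -2*25/2*9 = -25*9 = -225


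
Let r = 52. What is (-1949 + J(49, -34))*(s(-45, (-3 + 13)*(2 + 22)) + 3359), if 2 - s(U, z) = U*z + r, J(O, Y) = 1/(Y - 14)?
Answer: -439979759/16 ≈ -2.7499e+7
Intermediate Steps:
J(O, Y) = 1/(-14 + Y)
s(U, z) = -50 - U*z (s(U, z) = 2 - (U*z + 52) = 2 - (52 + U*z) = 2 + (-52 - U*z) = -50 - U*z)
(-1949 + J(49, -34))*(s(-45, (-3 + 13)*(2 + 22)) + 3359) = (-1949 + 1/(-14 - 34))*((-50 - 1*(-45)*(-3 + 13)*(2 + 22)) + 3359) = (-1949 + 1/(-48))*((-50 - 1*(-45)*10*24) + 3359) = (-1949 - 1/48)*((-50 - 1*(-45)*240) + 3359) = -93553*((-50 + 10800) + 3359)/48 = -93553*(10750 + 3359)/48 = -93553/48*14109 = -439979759/16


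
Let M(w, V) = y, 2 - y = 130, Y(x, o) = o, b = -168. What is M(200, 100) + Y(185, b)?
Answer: -296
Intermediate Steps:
y = -128 (y = 2 - 1*130 = 2 - 130 = -128)
M(w, V) = -128
M(200, 100) + Y(185, b) = -128 - 168 = -296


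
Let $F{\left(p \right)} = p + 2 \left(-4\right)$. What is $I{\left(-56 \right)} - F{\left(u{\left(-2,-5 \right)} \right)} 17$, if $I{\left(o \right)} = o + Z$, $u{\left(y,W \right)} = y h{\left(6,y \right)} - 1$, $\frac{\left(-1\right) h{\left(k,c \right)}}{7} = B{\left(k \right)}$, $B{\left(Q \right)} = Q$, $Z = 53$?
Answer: $-1278$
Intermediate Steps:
$h{\left(k,c \right)} = - 7 k$
$u{\left(y,W \right)} = -1 - 42 y$ ($u{\left(y,W \right)} = y \left(\left(-7\right) 6\right) - 1 = y \left(-42\right) - 1 = - 42 y - 1 = -1 - 42 y$)
$I{\left(o \right)} = 53 + o$ ($I{\left(o \right)} = o + 53 = 53 + o$)
$F{\left(p \right)} = -8 + p$ ($F{\left(p \right)} = p - 8 = -8 + p$)
$I{\left(-56 \right)} - F{\left(u{\left(-2,-5 \right)} \right)} 17 = \left(53 - 56\right) - \left(-8 - -83\right) 17 = -3 - \left(-8 + \left(-1 + 84\right)\right) 17 = -3 - \left(-8 + 83\right) 17 = -3 - 75 \cdot 17 = -3 - 1275 = -1278$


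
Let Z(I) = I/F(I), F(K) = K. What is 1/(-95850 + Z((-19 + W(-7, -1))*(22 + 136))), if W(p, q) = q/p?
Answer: -1/95849 ≈ -1.0433e-5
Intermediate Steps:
Z(I) = 1 (Z(I) = I/I = 1)
1/(-95850 + Z((-19 + W(-7, -1))*(22 + 136))) = 1/(-95850 + 1) = 1/(-95849) = -1/95849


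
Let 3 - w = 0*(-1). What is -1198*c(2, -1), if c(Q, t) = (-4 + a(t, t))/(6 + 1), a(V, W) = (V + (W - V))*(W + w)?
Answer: 7188/7 ≈ 1026.9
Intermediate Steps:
w = 3 (w = 3 - 0*(-1) = 3 - 1*0 = 3 + 0 = 3)
a(V, W) = W*(3 + W) (a(V, W) = (V + (W - V))*(W + 3) = W*(3 + W))
c(Q, t) = -4/7 + t*(3 + t)/7 (c(Q, t) = (-4 + t*(3 + t))/(6 + 1) = (-4 + t*(3 + t))/7 = (-4 + t*(3 + t))*(⅐) = -4/7 + t*(3 + t)/7)
-1198*c(2, -1) = -1198*(-4/7 + (⅐)*(-1)*(3 - 1)) = -1198*(-4/7 + (⅐)*(-1)*2) = -1198*(-4/7 - 2/7) = -1198*(-6/7) = 7188/7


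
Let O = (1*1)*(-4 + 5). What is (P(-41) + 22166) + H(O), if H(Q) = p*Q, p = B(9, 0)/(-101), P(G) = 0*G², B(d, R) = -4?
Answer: 2238770/101 ≈ 22166.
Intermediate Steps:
O = 1 (O = 1*1 = 1)
P(G) = 0
p = 4/101 (p = -4/(-101) = -4*(-1/101) = 4/101 ≈ 0.039604)
H(Q) = 4*Q/101
(P(-41) + 22166) + H(O) = (0 + 22166) + (4/101)*1 = 22166 + 4/101 = 2238770/101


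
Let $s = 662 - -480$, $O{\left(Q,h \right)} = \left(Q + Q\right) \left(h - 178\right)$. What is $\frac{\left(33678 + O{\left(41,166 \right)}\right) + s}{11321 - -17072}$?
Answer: $\frac{33836}{28393} \approx 1.1917$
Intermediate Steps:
$O{\left(Q,h \right)} = 2 Q \left(-178 + h\right)$
$s = 1142$ ($s = 662 + 480 = 1142$)
$\frac{\left(33678 + O{\left(41,166 \right)}\right) + s}{11321 - -17072} = \frac{\left(33678 + 2 \cdot 41 \left(-178 + 166\right)\right) + 1142}{11321 - -17072} = \frac{\left(33678 + 2 \cdot 41 \left(-12\right)\right) + 1142}{11321 + 17072} = \frac{\left(33678 - 984\right) + 1142}{28393} = \left(32694 + 1142\right) \frac{1}{28393} = 33836 \cdot \frac{1}{28393} = \frac{33836}{28393}$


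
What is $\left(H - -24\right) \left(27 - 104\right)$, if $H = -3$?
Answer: $-1617$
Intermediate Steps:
$\left(H - -24\right) \left(27 - 104\right) = \left(-3 - -24\right) \left(27 - 104\right) = \left(-3 + 24\right) \left(-77\right) = 21 \left(-77\right) = -1617$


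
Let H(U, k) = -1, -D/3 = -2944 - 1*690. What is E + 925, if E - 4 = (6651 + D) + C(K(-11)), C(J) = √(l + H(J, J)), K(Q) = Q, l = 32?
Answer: 18482 + √31 ≈ 18488.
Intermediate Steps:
D = 10902 (D = -3*(-2944 - 1*690) = -3*(-2944 - 690) = -3*(-3634) = 10902)
C(J) = √31 (C(J) = √(32 - 1) = √31)
E = 17557 + √31 (E = 4 + ((6651 + 10902) + √31) = 4 + (17553 + √31) = 17557 + √31 ≈ 17563.)
E + 925 = (17557 + √31) + 925 = 18482 + √31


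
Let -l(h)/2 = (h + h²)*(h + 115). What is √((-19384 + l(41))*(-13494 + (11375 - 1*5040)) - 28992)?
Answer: 2*√996253510 ≈ 63127.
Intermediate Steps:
l(h) = -2*(115 + h)*(h + h²) (l(h) = -2*(h + h²)*(h + 115) = -2*(h + h²)*(115 + h) = -2*(115 + h)*(h + h²))
√((-19384 + l(41))*(-13494 + (11375 - 1*5040)) - 28992) = √((-19384 - 2*41*(115 + 41² + 116*41))*(-13494 + (11375 - 1*5040)) - 28992) = √((-19384 - 2*41*(115 + 1681 + 4756))*(-13494 + (11375 - 5040)) - 28992) = √((-19384 - 2*41*6552)*(-13494 + 6335) - 28992) = √((-19384 - 537264)*(-7159) - 28992) = √(-556648*(-7159) - 28992) = √(3985043032 - 28992) = √3985014040 = 2*√996253510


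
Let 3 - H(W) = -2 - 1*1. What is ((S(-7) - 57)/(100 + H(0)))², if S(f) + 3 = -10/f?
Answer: 42025/137641 ≈ 0.30532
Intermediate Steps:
H(W) = 6 (H(W) = 3 - (-2 - 1*1) = 3 - (-2 - 1) = 3 - 1*(-3) = 3 + 3 = 6)
S(f) = -3 - 10/f
((S(-7) - 57)/(100 + H(0)))² = (((-3 - 10/(-7)) - 57)/(100 + 6))² = (((-3 - 10*(-⅐)) - 57)/106)² = (((-3 + 10/7) - 57)*(1/106))² = ((-11/7 - 57)*(1/106))² = (-410/7*1/106)² = (-205/371)² = 42025/137641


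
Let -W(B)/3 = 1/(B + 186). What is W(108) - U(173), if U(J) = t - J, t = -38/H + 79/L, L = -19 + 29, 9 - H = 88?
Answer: 3186003/19355 ≈ 164.61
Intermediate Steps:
H = -79 (H = 9 - 1*88 = 9 - 88 = -79)
L = 10
W(B) = -3/(186 + B) (W(B) = -3/(B + 186) = -3/(186 + B))
t = 6621/790 (t = -38/(-79) + 79/10 = -38*(-1/79) + 79*(⅒) = 38/79 + 79/10 = 6621/790 ≈ 8.3810)
U(J) = 6621/790 - J
W(108) - U(173) = -3/(186 + 108) - (6621/790 - 1*173) = -3/294 - (6621/790 - 173) = -3*1/294 - 1*(-130049/790) = -1/98 + 130049/790 = 3186003/19355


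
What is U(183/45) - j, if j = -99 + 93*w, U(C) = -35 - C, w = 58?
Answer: -80011/15 ≈ -5334.1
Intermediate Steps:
j = 5295 (j = -99 + 93*58 = -99 + 5394 = 5295)
U(183/45) - j = (-35 - 183/45) - 1*5295 = (-35 - 183/45) - 5295 = (-35 - 1*61/15) - 5295 = (-35 - 61/15) - 5295 = -586/15 - 5295 = -80011/15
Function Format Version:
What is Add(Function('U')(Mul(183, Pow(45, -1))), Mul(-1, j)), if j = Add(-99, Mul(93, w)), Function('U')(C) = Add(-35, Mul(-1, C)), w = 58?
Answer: Rational(-80011, 15) ≈ -5334.1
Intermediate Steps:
j = 5295 (j = Add(-99, Mul(93, 58)) = Add(-99, 5394) = 5295)
Add(Function('U')(Mul(183, Pow(45, -1))), Mul(-1, j)) = Add(Add(-35, Mul(-1, Mul(183, Pow(45, -1)))), Mul(-1, 5295)) = Add(Add(-35, Mul(-1, Mul(183, Rational(1, 45)))), -5295) = Add(Add(-35, Mul(-1, Rational(61, 15))), -5295) = Add(Add(-35, Rational(-61, 15)), -5295) = Add(Rational(-586, 15), -5295) = Rational(-80011, 15)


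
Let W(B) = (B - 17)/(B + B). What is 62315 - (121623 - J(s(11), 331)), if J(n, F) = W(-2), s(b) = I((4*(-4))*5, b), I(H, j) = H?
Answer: -237213/4 ≈ -59303.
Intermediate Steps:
W(B) = (-17 + B)/(2*B) (W(B) = (-17 + B)/((2*B)) = (-17 + B)*(1/(2*B)) = (-17 + B)/(2*B))
s(b) = -80 (s(b) = (4*(-4))*5 = -16*5 = -80)
J(n, F) = 19/4 (J(n, F) = (1/2)*(-17 - 2)/(-2) = (1/2)*(-1/2)*(-19) = 19/4)
62315 - (121623 - J(s(11), 331)) = 62315 - (121623 - 1*19/4) = 62315 - (121623 - 19/4) = 62315 - 1*486473/4 = 62315 - 486473/4 = -237213/4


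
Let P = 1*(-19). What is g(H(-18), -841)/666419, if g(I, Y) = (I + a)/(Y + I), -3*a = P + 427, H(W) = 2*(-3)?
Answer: 142/564456893 ≈ 2.5157e-7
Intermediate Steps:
H(W) = -6
P = -19
a = -136 (a = -(-19 + 427)/3 = -1/3*408 = -136)
g(I, Y) = (-136 + I)/(I + Y) (g(I, Y) = (I - 136)/(Y + I) = (-136 + I)/(I + Y))
g(H(-18), -841)/666419 = ((-136 - 6)/(-6 - 841))/666419 = (-142/(-847))*(1/666419) = -1/847*(-142)*(1/666419) = (142/847)*(1/666419) = 142/564456893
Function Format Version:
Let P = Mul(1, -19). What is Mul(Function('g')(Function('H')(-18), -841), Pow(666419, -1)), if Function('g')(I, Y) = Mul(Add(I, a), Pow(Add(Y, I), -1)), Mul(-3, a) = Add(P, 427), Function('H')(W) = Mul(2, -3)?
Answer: Rational(142, 564456893) ≈ 2.5157e-7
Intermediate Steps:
Function('H')(W) = -6
P = -19
a = -136 (a = Mul(Rational(-1, 3), Add(-19, 427)) = Mul(Rational(-1, 3), 408) = -136)
Function('g')(I, Y) = Mul(Pow(Add(I, Y), -1), Add(-136, I)) (Function('g')(I, Y) = Mul(Add(I, -136), Pow(Add(Y, I), -1)) = Mul(Add(-136, I), Pow(Add(I, Y), -1)) = Mul(Pow(Add(I, Y), -1), Add(-136, I)))
Mul(Function('g')(Function('H')(-18), -841), Pow(666419, -1)) = Mul(Mul(Pow(Add(-6, -841), -1), Add(-136, -6)), Pow(666419, -1)) = Mul(Mul(Pow(-847, -1), -142), Rational(1, 666419)) = Mul(Mul(Rational(-1, 847), -142), Rational(1, 666419)) = Mul(Rational(142, 847), Rational(1, 666419)) = Rational(142, 564456893)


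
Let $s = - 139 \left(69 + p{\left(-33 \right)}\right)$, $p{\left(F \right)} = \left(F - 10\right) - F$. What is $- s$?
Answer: $8201$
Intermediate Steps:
$p{\left(F \right)} = -10$ ($p{\left(F \right)} = \left(-10 + F\right) - F = -10$)
$s = -8201$ ($s = - 139 \left(69 - 10\right) = \left(-139\right) 59 = -8201$)
$- s = \left(-1\right) \left(-8201\right) = 8201$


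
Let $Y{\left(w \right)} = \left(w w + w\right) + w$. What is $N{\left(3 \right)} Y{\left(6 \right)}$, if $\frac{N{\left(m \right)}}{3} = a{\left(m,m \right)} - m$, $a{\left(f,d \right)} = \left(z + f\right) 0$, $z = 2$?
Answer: $-432$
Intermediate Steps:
$Y{\left(w \right)} = w^{2} + 2 w$ ($Y{\left(w \right)} = \left(w^{2} + w\right) + w = \left(w + w^{2}\right) + w = w^{2} + 2 w$)
$a{\left(f,d \right)} = 0$ ($a{\left(f,d \right)} = \left(2 + f\right) 0 = 0$)
$N{\left(m \right)} = - 3 m$ ($N{\left(m \right)} = 3 \left(0 - m\right) = 3 \left(- m\right) = - 3 m$)
$N{\left(3 \right)} Y{\left(6 \right)} = \left(-3\right) 3 \cdot 6 \left(2 + 6\right) = - 9 \cdot 6 \cdot 8 = \left(-9\right) 48 = -432$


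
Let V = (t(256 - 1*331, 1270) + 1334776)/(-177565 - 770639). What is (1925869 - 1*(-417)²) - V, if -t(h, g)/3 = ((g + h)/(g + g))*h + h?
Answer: 843907775745643/481687632 ≈ 1.7520e+6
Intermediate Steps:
t(h, g) = -3*h - 3*h*(g + h)/(2*g) (t(h, g) = -3*(((g + h)/(g + g))*h + h) = -3*(((g + h)/((2*g)))*h + h) = -3*(((g + h)*(1/(2*g)))*h + h) = -3*(((g + h)/(2*g))*h + h) = -3*(h*(g + h)/(2*g) + h) = -3*(h + h*(g + h)/(2*g)) = -3*h - 3*h*(g + h)/(2*g))
V = -678234283/481687632 (V = (-3/2*(256 - 1*331)*((256 - 1*331) + 3*1270)/1270 + 1334776)/(-177565 - 770639) = (-3/2*(256 - 331)*1/1270*((256 - 331) + 3810) + 1334776)/(-948204) = (-3/2*(-75)*1/1270*(-75 + 3810) + 1334776)*(-1/948204) = (-3/2*(-75)*1/1270*3735 + 1334776)*(-1/948204) = (168075/508 + 1334776)*(-1/948204) = (678234283/508)*(-1/948204) = -678234283/481687632 ≈ -1.4080)
(1925869 - 1*(-417)²) - V = (1925869 - 1*(-417)²) - 1*(-678234283/481687632) = (1925869 - 1*173889) + 678234283/481687632 = (1925869 - 173889) + 678234283/481687632 = 1751980 + 678234283/481687632 = 843907775745643/481687632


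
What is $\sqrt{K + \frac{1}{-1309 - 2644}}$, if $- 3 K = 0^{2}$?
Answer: $\frac{i \sqrt{3953}}{3953} \approx 0.015905 i$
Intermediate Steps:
$K = 0$ ($K = - \frac{0^{2}}{3} = \left(- \frac{1}{3}\right) 0 = 0$)
$\sqrt{K + \frac{1}{-1309 - 2644}} = \sqrt{0 + \frac{1}{-1309 - 2644}} = \sqrt{0 + \frac{1}{-3953}} = \sqrt{0 - \frac{1}{3953}} = \sqrt{- \frac{1}{3953}} = \frac{i \sqrt{3953}}{3953}$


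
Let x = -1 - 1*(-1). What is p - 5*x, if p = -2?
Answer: -2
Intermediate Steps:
x = 0 (x = -1 + 1 = 0)
p - 5*x = -2 - 5*0 = -2 + 0 = -2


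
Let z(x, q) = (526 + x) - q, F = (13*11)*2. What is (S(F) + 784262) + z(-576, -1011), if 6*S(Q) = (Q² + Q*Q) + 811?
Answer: 1625247/2 ≈ 8.1262e+5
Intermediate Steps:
F = 286 (F = 143*2 = 286)
S(Q) = 811/6 + Q²/3 (S(Q) = ((Q² + Q*Q) + 811)/6 = ((Q² + Q²) + 811)/6 = (2*Q² + 811)/6 = (811 + 2*Q²)/6 = 811/6 + Q²/3)
z(x, q) = 526 + x - q
(S(F) + 784262) + z(-576, -1011) = ((811/6 + (⅓)*286²) + 784262) + (526 - 576 - 1*(-1011)) = ((811/6 + (⅓)*81796) + 784262) + (526 - 576 + 1011) = ((811/6 + 81796/3) + 784262) + 961 = (54801/2 + 784262) + 961 = 1623325/2 + 961 = 1625247/2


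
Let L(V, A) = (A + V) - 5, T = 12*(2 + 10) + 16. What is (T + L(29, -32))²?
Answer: 23104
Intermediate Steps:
T = 160 (T = 12*12 + 16 = 144 + 16 = 160)
L(V, A) = -5 + A + V
(T + L(29, -32))² = (160 + (-5 - 32 + 29))² = (160 - 8)² = 152² = 23104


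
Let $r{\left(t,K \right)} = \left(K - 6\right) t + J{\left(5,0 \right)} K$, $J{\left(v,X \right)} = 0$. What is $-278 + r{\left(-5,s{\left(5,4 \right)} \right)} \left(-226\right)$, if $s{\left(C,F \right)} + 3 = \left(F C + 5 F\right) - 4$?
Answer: $30232$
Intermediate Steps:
$s{\left(C,F \right)} = -7 + 5 F + C F$ ($s{\left(C,F \right)} = -3 - \left(4 - 5 F - F C\right) = -3 - \left(4 - 5 F - C F\right) = -3 + \left(-4 + 5 F + C F\right) = -7 + 5 F + C F$)
$r{\left(t,K \right)} = t \left(-6 + K\right)$ ($r{\left(t,K \right)} = \left(K - 6\right) t + 0 K = \left(-6 + K\right) t + 0 = t \left(-6 + K\right) + 0 = t \left(-6 + K\right)$)
$-278 + r{\left(-5,s{\left(5,4 \right)} \right)} \left(-226\right) = -278 + - 5 \left(-6 + \left(-7 + 5 \cdot 4 + 5 \cdot 4\right)\right) \left(-226\right) = -278 + - 5 \left(-6 + \left(-7 + 20 + 20\right)\right) \left(-226\right) = -278 + - 5 \left(-6 + 33\right) \left(-226\right) = -278 + \left(-5\right) 27 \left(-226\right) = -278 - -30510 = -278 + 30510 = 30232$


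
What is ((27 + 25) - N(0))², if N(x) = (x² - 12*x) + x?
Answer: 2704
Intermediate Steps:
N(x) = x² - 11*x
((27 + 25) - N(0))² = ((27 + 25) - 0*(-11 + 0))² = (52 - 0*(-11))² = (52 - 1*0)² = (52 + 0)² = 52² = 2704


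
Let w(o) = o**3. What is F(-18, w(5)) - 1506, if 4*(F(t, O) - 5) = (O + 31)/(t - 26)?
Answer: -66083/44 ≈ -1501.9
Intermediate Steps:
F(t, O) = 5 + (31 + O)/(4*(-26 + t)) (F(t, O) = 5 + ((O + 31)/(t - 26))/4 = 5 + ((31 + O)/(-26 + t))/4 = 5 + (31 + O)/(4*(-26 + t)))
F(-18, w(5)) - 1506 = (-489 + 5**3 + 20*(-18))/(4*(-26 - 18)) - 1506 = (1/4)*(-489 + 125 - 360)/(-44) - 1506 = (1/4)*(-1/44)*(-724) - 1506 = 181/44 - 1506 = -66083/44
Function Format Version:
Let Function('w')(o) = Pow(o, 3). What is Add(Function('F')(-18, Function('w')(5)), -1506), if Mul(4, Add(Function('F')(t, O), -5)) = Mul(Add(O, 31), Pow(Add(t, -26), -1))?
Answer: Rational(-66083, 44) ≈ -1501.9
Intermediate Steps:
Function('F')(t, O) = Add(5, Mul(Rational(1, 4), Pow(Add(-26, t), -1), Add(31, O))) (Function('F')(t, O) = Add(5, Mul(Rational(1, 4), Mul(Add(O, 31), Pow(Add(t, -26), -1)))) = Add(5, Mul(Rational(1, 4), Mul(Add(31, O), Pow(Add(-26, t), -1)))) = Add(5, Mul(Rational(1, 4), Mul(Pow(Add(-26, t), -1), Add(31, O)))) = Add(5, Mul(Rational(1, 4), Pow(Add(-26, t), -1), Add(31, O))))
Add(Function('F')(-18, Function('w')(5)), -1506) = Add(Mul(Rational(1, 4), Pow(Add(-26, -18), -1), Add(-489, Pow(5, 3), Mul(20, -18))), -1506) = Add(Mul(Rational(1, 4), Pow(-44, -1), Add(-489, 125, -360)), -1506) = Add(Mul(Rational(1, 4), Rational(-1, 44), -724), -1506) = Add(Rational(181, 44), -1506) = Rational(-66083, 44)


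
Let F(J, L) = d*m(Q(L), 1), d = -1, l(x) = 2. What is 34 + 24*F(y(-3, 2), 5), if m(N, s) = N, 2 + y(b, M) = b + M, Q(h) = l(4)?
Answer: -14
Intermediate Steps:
Q(h) = 2
y(b, M) = -2 + M + b (y(b, M) = -2 + (b + M) = -2 + (M + b) = -2 + M + b)
F(J, L) = -2 (F(J, L) = -1*2 = -2)
34 + 24*F(y(-3, 2), 5) = 34 + 24*(-2) = 34 - 48 = -14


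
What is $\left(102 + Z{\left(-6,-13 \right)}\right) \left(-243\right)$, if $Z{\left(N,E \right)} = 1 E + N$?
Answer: $-20169$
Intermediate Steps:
$Z{\left(N,E \right)} = E + N$
$\left(102 + Z{\left(-6,-13 \right)}\right) \left(-243\right) = \left(102 - 19\right) \left(-243\right) = 83 \left(-243\right) = -20169$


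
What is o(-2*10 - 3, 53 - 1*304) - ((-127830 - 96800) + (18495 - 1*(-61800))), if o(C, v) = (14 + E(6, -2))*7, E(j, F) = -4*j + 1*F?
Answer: 144251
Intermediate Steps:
E(j, F) = F - 4*j (E(j, F) = -4*j + F = F - 4*j)
o(C, v) = -84 (o(C, v) = (14 + (-2 - 4*6))*7 = (14 + (-2 - 24))*7 = (14 - 26)*7 = -12*7 = -84)
o(-2*10 - 3, 53 - 1*304) - ((-127830 - 96800) + (18495 - 1*(-61800))) = -84 - ((-127830 - 96800) + (18495 - 1*(-61800))) = -84 - (-224630 + (18495 + 61800)) = -84 - (-224630 + 80295) = -84 - 1*(-144335) = -84 + 144335 = 144251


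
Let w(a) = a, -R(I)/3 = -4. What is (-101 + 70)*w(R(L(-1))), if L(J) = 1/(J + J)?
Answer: -372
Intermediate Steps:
L(J) = 1/(2*J)
R(I) = 12 (R(I) = -3*(-4) = 12)
(-101 + 70)*w(R(L(-1))) = (-101 + 70)*12 = -31*12 = -372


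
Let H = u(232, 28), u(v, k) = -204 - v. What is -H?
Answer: 436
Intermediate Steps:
H = -436 (H = -204 - 1*232 = -204 - 232 = -436)
-H = -1*(-436) = 436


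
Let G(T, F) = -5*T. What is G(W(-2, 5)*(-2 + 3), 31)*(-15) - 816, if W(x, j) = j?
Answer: -441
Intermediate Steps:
G(W(-2, 5)*(-2 + 3), 31)*(-15) - 816 = -25*(-2 + 3)*(-15) - 816 = -25*(-15) - 816 = 375 - 816 = -441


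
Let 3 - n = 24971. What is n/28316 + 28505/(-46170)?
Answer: -97996007/65367486 ≈ -1.4992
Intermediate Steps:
n = -24968 (n = 3 - 1*24971 = 3 - 24971 = -24968)
n/28316 + 28505/(-46170) = -24968/28316 + 28505/(-46170) = -24968*1/28316 + 28505*(-1/46170) = -6242/7079 - 5701/9234 = -97996007/65367486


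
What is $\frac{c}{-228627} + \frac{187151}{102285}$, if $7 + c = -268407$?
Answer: $\frac{7804721963}{2598345855} \approx 3.0037$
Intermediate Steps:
$c = -268414$ ($c = -7 - 268407 = -268414$)
$\frac{c}{-228627} + \frac{187151}{102285} = - \frac{268414}{-228627} + \frac{187151}{102285} = \left(-268414\right) \left(- \frac{1}{228627}\right) + 187151 \cdot \frac{1}{102285} = \frac{268414}{228627} + \frac{187151}{102285} = \frac{7804721963}{2598345855}$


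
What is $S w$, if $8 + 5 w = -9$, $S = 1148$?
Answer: $- \frac{19516}{5} \approx -3903.2$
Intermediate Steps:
$w = - \frac{17}{5}$ ($w = - \frac{8}{5} + \frac{1}{5} \left(-9\right) = - \frac{8}{5} - \frac{9}{5} = - \frac{17}{5} \approx -3.4$)
$S w = 1148 \left(- \frac{17}{5}\right) = - \frac{19516}{5}$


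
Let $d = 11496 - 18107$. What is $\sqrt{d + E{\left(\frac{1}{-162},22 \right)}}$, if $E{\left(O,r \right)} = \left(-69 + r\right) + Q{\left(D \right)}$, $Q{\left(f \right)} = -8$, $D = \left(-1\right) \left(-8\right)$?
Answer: $i \sqrt{6666} \approx 81.646 i$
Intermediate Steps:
$D = 8$
$E{\left(O,r \right)} = -77 + r$ ($E{\left(O,r \right)} = \left(-69 + r\right) - 8 = -77 + r$)
$d = -6611$ ($d = 11496 - 18107 = -6611$)
$\sqrt{d + E{\left(\frac{1}{-162},22 \right)}} = \sqrt{-6611 + \left(-77 + 22\right)} = \sqrt{-6611 - 55} = \sqrt{-6666} = i \sqrt{6666}$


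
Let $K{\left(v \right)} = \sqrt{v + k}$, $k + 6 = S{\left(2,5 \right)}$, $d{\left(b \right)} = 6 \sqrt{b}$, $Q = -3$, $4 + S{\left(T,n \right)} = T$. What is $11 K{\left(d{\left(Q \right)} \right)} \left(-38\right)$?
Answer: $- 418 \sqrt{-8 + 6 i \sqrt{3}} \approx -668.46 - 1358.2 i$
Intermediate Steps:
$S{\left(T,n \right)} = -4 + T$
$k = -8$ ($k = -6 + \left(-4 + 2\right) = -6 - 2 = -8$)
$K{\left(v \right)} = \sqrt{-8 + v}$ ($K{\left(v \right)} = \sqrt{v - 8} = \sqrt{-8 + v}$)
$11 K{\left(d{\left(Q \right)} \right)} \left(-38\right) = 11 \sqrt{-8 + 6 \sqrt{-3}} \left(-38\right) = 11 \sqrt{-8 + 6 i \sqrt{3}} \left(-38\right) = - 418 \sqrt{-8 + 6 i \sqrt{3}}$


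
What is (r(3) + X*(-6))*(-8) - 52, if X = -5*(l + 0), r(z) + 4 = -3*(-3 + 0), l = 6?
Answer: -1532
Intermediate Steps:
r(z) = 5 (r(z) = -4 - 3*(-3 + 0) = -4 - 3*(-3) = -4 + 9 = 5)
X = -30 (X = -5*(6 + 0) = -5*6 = -30)
(r(3) + X*(-6))*(-8) - 52 = (5 - 30*(-6))*(-8) - 52 = (5 + 180)*(-8) - 52 = 185*(-8) - 52 = -1480 - 52 = -1532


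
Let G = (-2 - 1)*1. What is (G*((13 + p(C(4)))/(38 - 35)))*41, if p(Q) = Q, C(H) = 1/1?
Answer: -574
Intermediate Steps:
C(H) = 1
G = -3 (G = -3*1 = -3)
(G*((13 + p(C(4)))/(38 - 35)))*41 = -3*(13 + 1)/(38 - 35)*41 = -42/3*41 = -3*14/3*41 = -14*41 = -574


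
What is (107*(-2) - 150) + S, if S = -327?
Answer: -691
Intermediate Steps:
(107*(-2) - 150) + S = (107*(-2) - 150) - 327 = (-214 - 150) - 327 = -364 - 327 = -691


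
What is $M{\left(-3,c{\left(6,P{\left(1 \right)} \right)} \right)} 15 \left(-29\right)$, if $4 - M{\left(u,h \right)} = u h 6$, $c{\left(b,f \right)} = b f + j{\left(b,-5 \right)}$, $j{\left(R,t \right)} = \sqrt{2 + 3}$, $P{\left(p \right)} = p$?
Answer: $-48720 - 7830 \sqrt{5} \approx -66228.0$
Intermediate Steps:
$j{\left(R,t \right)} = \sqrt{5}$
$c{\left(b,f \right)} = \sqrt{5} + b f$ ($c{\left(b,f \right)} = b f + \sqrt{5} = \sqrt{5} + b f$)
$M{\left(u,h \right)} = 4 - 6 h u$ ($M{\left(u,h \right)} = 4 - u h 6 = 4 - u 6 h = 4 - 6 h u$)
$M{\left(-3,c{\left(6,P{\left(1 \right)} \right)} \right)} 15 \left(-29\right) = \left(4 - 6 \left(\sqrt{5} + 6 \cdot 1\right) \left(-3\right)\right) 15 \left(-29\right) = \left(4 - 6 \left(\sqrt{5} + 6\right) \left(-3\right)\right) 15 \left(-29\right) = \left(4 - 6 \left(6 + \sqrt{5}\right) \left(-3\right)\right) 15 \left(-29\right) = \left(4 + \left(108 + 18 \sqrt{5}\right)\right) 15 \left(-29\right) = \left(112 + 18 \sqrt{5}\right) 15 \left(-29\right) = \left(1680 + 270 \sqrt{5}\right) \left(-29\right) = -48720 - 7830 \sqrt{5}$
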